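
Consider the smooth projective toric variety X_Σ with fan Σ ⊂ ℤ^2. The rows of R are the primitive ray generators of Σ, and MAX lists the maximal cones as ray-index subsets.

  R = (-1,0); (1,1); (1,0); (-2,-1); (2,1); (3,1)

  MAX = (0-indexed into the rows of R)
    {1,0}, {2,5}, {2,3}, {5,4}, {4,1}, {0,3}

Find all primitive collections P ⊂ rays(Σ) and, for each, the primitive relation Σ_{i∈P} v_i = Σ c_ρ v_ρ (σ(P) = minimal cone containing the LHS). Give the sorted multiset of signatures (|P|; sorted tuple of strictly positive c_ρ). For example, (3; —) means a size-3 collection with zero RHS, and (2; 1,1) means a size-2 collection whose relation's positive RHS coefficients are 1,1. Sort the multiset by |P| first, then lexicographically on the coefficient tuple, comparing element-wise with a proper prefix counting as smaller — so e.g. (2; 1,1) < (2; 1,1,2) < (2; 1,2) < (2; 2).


Minimal non-faces — 9 found among 6 rays, 6 max cones:

  • {0,2}:  v_{0} + v_{2} = 0 ; sig = (2; —)
  • {3,4}:  v_{3} + v_{4} = 0 ; sig = (2; —)
  • {0,4}:  v_{0} + v_{4} = v_{1} ; sig = (2; 1)
  • {0,5}:  v_{0} + v_{5} = v_{4} ; sig = (2; 1)
  • {1,2}:  v_{1} + v_{2} = v_{4} ; sig = (2; 1)
  • {1,3}:  v_{1} + v_{3} = v_{0} ; sig = (2; 1)
  • {2,4}:  v_{2} + v_{4} = v_{5} ; sig = (2; 1)
  • {3,5}:  v_{3} + v_{5} = v_{2} ; sig = (2; 1)
  • {1,5}:  v_{1} + v_{5} = 2·v_{4} ; sig = (2; 2)

Signatures (|P|; sorted positive RHS coefficients), sorted:
[(2; —), (2; —), (2; 1), (2; 1), (2; 1), (2; 1), (2; 1), (2; 1), (2; 2)]


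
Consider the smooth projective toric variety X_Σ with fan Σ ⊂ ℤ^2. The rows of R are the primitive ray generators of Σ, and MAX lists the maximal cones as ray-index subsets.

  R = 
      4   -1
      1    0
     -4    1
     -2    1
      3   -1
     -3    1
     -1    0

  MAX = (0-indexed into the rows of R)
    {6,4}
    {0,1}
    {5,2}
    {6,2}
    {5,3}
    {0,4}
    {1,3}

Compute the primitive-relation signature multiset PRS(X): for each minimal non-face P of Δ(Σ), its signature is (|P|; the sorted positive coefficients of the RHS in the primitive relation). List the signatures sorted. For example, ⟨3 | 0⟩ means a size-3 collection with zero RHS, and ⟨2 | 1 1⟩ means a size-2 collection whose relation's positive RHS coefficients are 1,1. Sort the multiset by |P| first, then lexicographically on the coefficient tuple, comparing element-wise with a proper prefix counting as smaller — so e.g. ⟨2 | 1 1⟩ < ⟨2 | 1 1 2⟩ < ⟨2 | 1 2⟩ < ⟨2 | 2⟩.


Δ(Σ) — 7 vertices, 14 min non-faces:

  {0,2}:  v_{0} + v_{2} = 0 — sig = ⟨2 | 0⟩
  {1,6}:  v_{1} + v_{6} = 0 — sig = ⟨2 | 0⟩
  {4,5}:  v_{4} + v_{5} = 0 — sig = ⟨2 | 0⟩
  {0,5}:  v_{0} + v_{5} = v_{1} — sig = ⟨2 | 1⟩
  {0,6}:  v_{0} + v_{6} = v_{4} — sig = ⟨2 | 1⟩
  {1,2}:  v_{1} + v_{2} = v_{5} — sig = ⟨2 | 1⟩
  {1,4}:  v_{1} + v_{4} = v_{0} — sig = ⟨2 | 1⟩
  {1,5}:  v_{1} + v_{5} = v_{3} — sig = ⟨2 | 1⟩
  {2,4}:  v_{2} + v_{4} = v_{6} — sig = ⟨2 | 1⟩
  {3,4}:  v_{3} + v_{4} = v_{1} — sig = ⟨2 | 1⟩
  {3,6}:  v_{3} + v_{6} = v_{5} — sig = ⟨2 | 1⟩
  {5,6}:  v_{5} + v_{6} = v_{2} — sig = ⟨2 | 1⟩
  {0,3}:  v_{0} + v_{3} = 2·v_{1} — sig = ⟨2 | 2⟩
  {2,3}:  v_{2} + v_{3} = 2·v_{5} — sig = ⟨2 | 2⟩

so the primitive-relation signature multiset is
    ⟨2 | 0⟩
    ⟨2 | 0⟩
    ⟨2 | 0⟩
    ⟨2 | 1⟩
    ⟨2 | 1⟩
    ⟨2 | 1⟩
    ⟨2 | 1⟩
    ⟨2 | 1⟩
    ⟨2 | 1⟩
    ⟨2 | 1⟩
    ⟨2 | 1⟩
    ⟨2 | 1⟩
    ⟨2 | 2⟩
    ⟨2 | 2⟩


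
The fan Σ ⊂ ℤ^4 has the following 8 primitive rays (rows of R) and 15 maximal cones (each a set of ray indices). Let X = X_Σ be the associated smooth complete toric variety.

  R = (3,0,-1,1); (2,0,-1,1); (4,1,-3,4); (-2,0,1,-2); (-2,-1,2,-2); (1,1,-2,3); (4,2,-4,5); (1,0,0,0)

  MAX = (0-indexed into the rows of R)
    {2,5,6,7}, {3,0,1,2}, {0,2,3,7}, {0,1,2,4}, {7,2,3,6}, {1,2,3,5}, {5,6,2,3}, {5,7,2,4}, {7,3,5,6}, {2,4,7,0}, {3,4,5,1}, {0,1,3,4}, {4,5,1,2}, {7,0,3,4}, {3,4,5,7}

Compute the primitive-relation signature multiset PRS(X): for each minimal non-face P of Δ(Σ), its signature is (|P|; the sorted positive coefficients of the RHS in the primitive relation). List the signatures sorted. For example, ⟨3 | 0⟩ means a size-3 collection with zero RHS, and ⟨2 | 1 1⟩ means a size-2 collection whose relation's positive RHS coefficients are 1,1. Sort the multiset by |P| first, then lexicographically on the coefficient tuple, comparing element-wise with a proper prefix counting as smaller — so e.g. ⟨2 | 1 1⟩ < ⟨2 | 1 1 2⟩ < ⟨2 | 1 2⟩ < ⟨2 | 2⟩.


Primitive collections (7):

  • {0,5}:  v_{0} + v_{5} = v_{2}  →  sig = ⟨2 | 1⟩
  • {1,7}:  v_{1} + v_{7} = v_{0}  →  sig = ⟨2 | 1⟩
  • {4,6}:  v_{4} + v_{6} = v_{5} + v_{7}  →  sig = ⟨2 | 1 1⟩
  • {0,6}:  v_{0} + v_{6} = 2·v_{2} + v_{3} + v_{7}  →  sig = ⟨2 | 1 1 2⟩
  • {1,6}:  v_{1} + v_{6} = 2·v_{2} + v_{3}  →  sig = ⟨2 | 1 2⟩
  • {2,3,4}:  v_{2} + v_{3} + v_{4} = 0  →  sig = ⟨3 | 0⟩
  • {2,3,5,7}:  v_{2} + v_{3} + v_{5} + v_{7} = v_{6}  →  sig = ⟨4 | 1⟩

Signatures (|P|; sorted positive RHS coefficients), sorted:
    |P|=2: 5 collections, coeffs (1), (1), (1,1), (1,1,2), (1,2)
    |P|=3: 1 collection, coeffs ()
    |P|=4: 1 collection, coeffs (1)


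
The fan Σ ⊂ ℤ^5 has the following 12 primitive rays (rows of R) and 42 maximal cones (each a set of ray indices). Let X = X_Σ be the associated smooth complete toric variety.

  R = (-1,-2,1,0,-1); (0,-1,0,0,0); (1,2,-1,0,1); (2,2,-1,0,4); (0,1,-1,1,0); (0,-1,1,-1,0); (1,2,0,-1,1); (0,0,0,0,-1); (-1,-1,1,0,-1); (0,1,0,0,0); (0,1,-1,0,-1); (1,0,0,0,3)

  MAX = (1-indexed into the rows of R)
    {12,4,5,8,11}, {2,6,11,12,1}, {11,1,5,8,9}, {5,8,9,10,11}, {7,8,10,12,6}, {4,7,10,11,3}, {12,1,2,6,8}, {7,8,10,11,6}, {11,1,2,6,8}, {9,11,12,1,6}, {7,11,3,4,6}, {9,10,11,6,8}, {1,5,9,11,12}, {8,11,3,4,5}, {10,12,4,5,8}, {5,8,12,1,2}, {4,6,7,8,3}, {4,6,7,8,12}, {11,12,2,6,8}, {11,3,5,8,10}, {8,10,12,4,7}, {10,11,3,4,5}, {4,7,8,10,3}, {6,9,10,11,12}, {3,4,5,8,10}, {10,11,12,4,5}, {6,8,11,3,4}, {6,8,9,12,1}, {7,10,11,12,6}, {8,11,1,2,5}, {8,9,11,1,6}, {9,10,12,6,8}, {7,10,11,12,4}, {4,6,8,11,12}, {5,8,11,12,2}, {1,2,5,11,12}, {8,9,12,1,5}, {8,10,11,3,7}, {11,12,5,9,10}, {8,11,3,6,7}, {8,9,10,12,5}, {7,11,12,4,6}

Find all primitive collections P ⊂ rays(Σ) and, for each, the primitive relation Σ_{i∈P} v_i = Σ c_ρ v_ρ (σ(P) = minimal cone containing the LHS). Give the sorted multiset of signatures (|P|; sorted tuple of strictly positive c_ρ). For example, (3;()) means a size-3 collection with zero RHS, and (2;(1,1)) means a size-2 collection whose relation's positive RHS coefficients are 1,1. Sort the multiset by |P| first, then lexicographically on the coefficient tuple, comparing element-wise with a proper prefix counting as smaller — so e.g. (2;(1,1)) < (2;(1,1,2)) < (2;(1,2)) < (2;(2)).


Minimal non-faces — 23 found among 12 rays, 42 max cones:

  • {1,3}:  v_{1} + v_{3} = 0  →  sig = (2;())
  • {2,10}:  v_{2} + v_{10} = 0  →  sig = (2;())
  • {5,6}:  v_{5} + v_{6} = 0  →  sig = (2;())
  • {1,4}:  v_{1} + v_{4} = v_{12}  →  sig = (2;(1))
  • {1,10}:  v_{1} + v_{10} = v_{9}  →  sig = (2;(1))
  • {2,9}:  v_{2} + v_{9} = v_{1}  →  sig = (2;(1))
  • {3,9}:  v_{3} + v_{9} = v_{10}  →  sig = (2;(1))
  • {3,12}:  v_{3} + v_{12} = v_{4}  →  sig = (2;(1))
  • {1,7}:  v_{1} + v_{7} = v_{6} + v_{10}  →  sig = (2;(1,1))
  • {2,7}:  v_{2} + v_{7} = v_{3} + v_{6}  →  sig = (2;(1,1))
  • {4,9}:  v_{4} + v_{9} = v_{10} + v_{12}  →  sig = (2;(1,1))
  • {5,7}:  v_{5} + v_{7} = v_{3} + v_{10}  →  sig = (2;(1,1))
  • {2,3}:  v_{2} + v_{3} = v_{8} + v_{11} + v_{12}  →  sig = (2;(1,1,1))
  • {2,4}:  v_{2} + v_{4} = v_{8} + v_{11} + 2·v_{12}  →  sig = (2;(1,1,2))
  • {7,9}:  v_{7} + v_{9} = v_{6} + 2·v_{10}  →  sig = (2;(1,2))
  • {3,6,10}:  v_{3} + v_{6} + v_{10} = v_{7}  →  sig = (3;(1))
  • {4,6,10}:  v_{4} + v_{6} + v_{10} = v_{7} + v_{12}  →  sig = (3;(1,1))
  • {8,9,11,12}:  v_{8} + v_{9} + v_{11} + v_{12} = 0  →  sig = (4;())
  • {1,8,11,12}:  v_{1} + v_{8} + v_{11} + v_{12} = v_{2}  →  sig = (4;(1))
  • {8,10,11,12}:  v_{8} + v_{10} + v_{11} + v_{12} = v_{3}  →  sig = (4;(1))
  • {7,8,11,12}:  v_{7} + v_{8} + v_{11} + v_{12} = 2·v_{3} + v_{6}  →  sig = (4;(1,2))
  • {4,7,8,11}:  v_{4} + v_{7} + v_{8} + v_{11} = 3·v_{3} + v_{6}  →  sig = (4;(1,3))
  • {4,8,10,11}:  v_{4} + v_{8} + v_{10} + v_{11} = 2·v_{3}  →  sig = (4;(2))

so the primitive-relation signature multiset is
{ (2;()) ×3,  (2;(1)) ×5,  (2;(1,1)) ×4,  (2;(1,1,1)),  (2;(1,1,2)),  (2;(1,2)),  (3;(1)),  (3;(1,1)),  (4;()),  (4;(1)) ×2,  (4;(1,2)),  (4;(1,3)),  (4;(2)) }


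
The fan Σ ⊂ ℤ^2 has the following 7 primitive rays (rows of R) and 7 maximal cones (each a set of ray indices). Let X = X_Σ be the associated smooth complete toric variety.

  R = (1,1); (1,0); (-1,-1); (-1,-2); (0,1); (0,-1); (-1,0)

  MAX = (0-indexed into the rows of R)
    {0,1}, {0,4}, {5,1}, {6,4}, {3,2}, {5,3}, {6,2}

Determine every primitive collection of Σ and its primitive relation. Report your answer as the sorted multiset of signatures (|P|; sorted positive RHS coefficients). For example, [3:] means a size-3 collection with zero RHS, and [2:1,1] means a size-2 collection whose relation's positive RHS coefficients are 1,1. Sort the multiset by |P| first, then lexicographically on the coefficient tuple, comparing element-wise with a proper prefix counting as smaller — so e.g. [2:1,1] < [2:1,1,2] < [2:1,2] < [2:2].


The 14 primitive collections of Σ (r=7, n=2):

  P = {0,2}:  v_{0} + v_{2} = 0 ; sig = [2:]
  P = {1,6}:  v_{1} + v_{6} = 0 ; sig = [2:]
  P = {4,5}:  v_{4} + v_{5} = 0 ; sig = [2:]
  P = {0,3}:  v_{0} + v_{3} = v_{5} ; sig = [2:1]
  P = {0,5}:  v_{0} + v_{5} = v_{1} ; sig = [2:1]
  P = {0,6}:  v_{0} + v_{6} = v_{4} ; sig = [2:1]
  P = {1,2}:  v_{1} + v_{2} = v_{5} ; sig = [2:1]
  P = {1,4}:  v_{1} + v_{4} = v_{0} ; sig = [2:1]
  P = {2,4}:  v_{2} + v_{4} = v_{6} ; sig = [2:1]
  P = {2,5}:  v_{2} + v_{5} = v_{3} ; sig = [2:1]
  P = {3,4}:  v_{3} + v_{4} = v_{2} ; sig = [2:1]
  P = {5,6}:  v_{5} + v_{6} = v_{2} ; sig = [2:1]
  P = {1,3}:  v_{1} + v_{3} = 2·v_{5} ; sig = [2:2]
  P = {3,6}:  v_{3} + v_{6} = 2·v_{2} ; sig = [2:2]

Signatures (|P|; sorted positive RHS coefficients), sorted:
[[2:], [2:], [2:], [2:1], [2:1], [2:1], [2:1], [2:1], [2:1], [2:1], [2:1], [2:1], [2:2], [2:2]]


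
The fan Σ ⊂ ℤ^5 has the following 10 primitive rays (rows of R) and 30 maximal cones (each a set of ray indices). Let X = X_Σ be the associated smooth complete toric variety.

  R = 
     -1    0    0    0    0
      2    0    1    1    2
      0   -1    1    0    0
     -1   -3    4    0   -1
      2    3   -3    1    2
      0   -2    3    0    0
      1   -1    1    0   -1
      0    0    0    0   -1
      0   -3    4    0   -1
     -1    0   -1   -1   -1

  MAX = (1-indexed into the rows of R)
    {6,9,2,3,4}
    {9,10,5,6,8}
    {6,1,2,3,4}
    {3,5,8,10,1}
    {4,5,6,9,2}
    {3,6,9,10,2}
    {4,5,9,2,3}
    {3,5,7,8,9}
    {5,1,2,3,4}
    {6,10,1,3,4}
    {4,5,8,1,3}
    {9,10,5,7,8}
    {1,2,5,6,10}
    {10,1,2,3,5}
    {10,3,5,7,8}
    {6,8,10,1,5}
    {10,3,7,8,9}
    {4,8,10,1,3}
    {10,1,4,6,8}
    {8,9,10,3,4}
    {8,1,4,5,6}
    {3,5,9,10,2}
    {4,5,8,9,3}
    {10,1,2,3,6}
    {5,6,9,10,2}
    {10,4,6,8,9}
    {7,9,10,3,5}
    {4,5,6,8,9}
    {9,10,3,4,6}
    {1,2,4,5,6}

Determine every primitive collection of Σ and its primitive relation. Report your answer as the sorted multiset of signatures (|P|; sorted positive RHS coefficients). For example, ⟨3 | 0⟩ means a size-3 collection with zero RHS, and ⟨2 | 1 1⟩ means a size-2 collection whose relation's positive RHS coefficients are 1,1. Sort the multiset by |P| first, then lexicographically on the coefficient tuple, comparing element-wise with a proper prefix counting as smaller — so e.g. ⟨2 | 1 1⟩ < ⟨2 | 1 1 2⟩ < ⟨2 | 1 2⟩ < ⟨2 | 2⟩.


|primitive collections| = 11. Relations:

  • {1,9}:  v_{1} + v_{9} = v_{4} — sig = ⟨2 | 1⟩
  • {1,7}:  v_{1} + v_{7} = v_{3} + v_{8} — sig = ⟨2 | 1 1⟩
  • {2,8}:  v_{2} + v_{8} = v_{5} + v_{9} — sig = ⟨2 | 1 1⟩
  • {4,7}:  v_{4} + v_{7} = v_{3} + v_{8} + v_{9} — sig = ⟨2 | 1 1 1⟩
  • {6,7}:  v_{6} + v_{7} = v_{5} + 2·v_{9} + v_{10} — sig = ⟨2 | 1 1 2⟩
  • {2,7}:  v_{2} + v_{7} = v_{3} + 2·v_{5} + 2·v_{9} + v_{10} — sig = ⟨2 | 1 1 2 2⟩
  • {4,5,10}:  v_{4} + v_{5} + v_{10} = 0 — sig = ⟨3 | 0⟩
  • {3,5,6}:  v_{3} + v_{5} + v_{6} = v_{2} — sig = ⟨3 | 1⟩
  • {3,6,8}:  v_{3} + v_{6} + v_{8} = v_{9} — sig = ⟨3 | 1⟩
  • {2,4,10}:  v_{2} + v_{4} + v_{10} = v_{3} + v_{6} — sig = ⟨3 | 1 1⟩
  • {3,5,8,9,10}:  v_{3} + v_{5} + v_{8} + v_{9} + v_{10} = v_{7} — sig = ⟨5 | 1⟩

Signatures (|P|; sorted positive RHS coefficients), sorted:
{ ⟨2 | 1⟩,  ⟨2 | 1 1⟩ ×2,  ⟨2 | 1 1 1⟩,  ⟨2 | 1 1 2⟩,  ⟨2 | 1 1 2 2⟩,  ⟨3 | 0⟩,  ⟨3 | 1⟩ ×2,  ⟨3 | 1 1⟩,  ⟨5 | 1⟩ }


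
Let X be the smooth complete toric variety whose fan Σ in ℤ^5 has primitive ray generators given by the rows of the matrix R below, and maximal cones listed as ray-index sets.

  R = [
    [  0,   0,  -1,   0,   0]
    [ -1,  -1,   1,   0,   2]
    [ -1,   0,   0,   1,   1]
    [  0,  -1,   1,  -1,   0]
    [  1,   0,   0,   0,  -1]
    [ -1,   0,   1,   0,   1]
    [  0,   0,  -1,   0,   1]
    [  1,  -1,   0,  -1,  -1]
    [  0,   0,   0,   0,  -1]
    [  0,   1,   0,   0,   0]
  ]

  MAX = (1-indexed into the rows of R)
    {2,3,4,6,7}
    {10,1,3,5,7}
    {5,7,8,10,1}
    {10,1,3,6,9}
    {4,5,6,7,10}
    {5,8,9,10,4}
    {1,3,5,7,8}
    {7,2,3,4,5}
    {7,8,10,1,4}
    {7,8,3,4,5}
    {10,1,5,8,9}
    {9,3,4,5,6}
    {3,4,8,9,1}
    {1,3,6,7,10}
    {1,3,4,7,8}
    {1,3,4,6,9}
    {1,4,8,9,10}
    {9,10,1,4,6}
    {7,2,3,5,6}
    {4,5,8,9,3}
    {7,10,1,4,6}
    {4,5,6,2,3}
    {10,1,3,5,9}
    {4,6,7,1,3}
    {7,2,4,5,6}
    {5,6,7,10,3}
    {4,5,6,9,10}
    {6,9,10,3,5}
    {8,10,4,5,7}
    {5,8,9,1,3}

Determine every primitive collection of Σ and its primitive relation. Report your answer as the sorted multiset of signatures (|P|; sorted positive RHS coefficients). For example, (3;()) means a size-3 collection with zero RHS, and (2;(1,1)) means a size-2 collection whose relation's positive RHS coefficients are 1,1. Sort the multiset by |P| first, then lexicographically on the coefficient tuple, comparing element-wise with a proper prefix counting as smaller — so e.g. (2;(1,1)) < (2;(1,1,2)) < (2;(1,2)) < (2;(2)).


|primitive collections| = 11. Relations:

  P = {6,8}:  v_{6} + v_{8} = v_{4} ; sig = (2;(1))
  P = {7,9}:  v_{7} + v_{9} = v_{1} ; sig = (2;(1))
  P = {2,9}:  v_{2} + v_{9} = v_{3} + v_{4} ; sig = (2;(1,1))
  P = {1,2}:  v_{1} + v_{2} = v_{3} + v_{4} + v_{7} ; sig = (2;(1,1,1))
  P = {2,8}:  v_{2} + v_{8} = v_{3} + 2·v_{4} + v_{5} + v_{7} ; sig = (2;(1,1,1,2))
  P = {2,10}:  v_{2} + v_{10} = v_{5} + 2·v_{6} + v_{7} ; sig = (2;(1,1,2))
  P = {1,5,6}:  v_{1} + v_{5} + v_{6} = 0 ; sig = (3;())
  P = {3,8,10}:  v_{3} + v_{8} + v_{10} = 0 ; sig = (3;())
  P = {1,4,5}:  v_{1} + v_{4} + v_{5} = v_{8} ; sig = (3;(1))
  P = {3,4,10}:  v_{3} + v_{4} + v_{10} = v_{6} ; sig = (3;(1))
  P = {3,4,5,6,7}:  v_{3} + v_{4} + v_{5} + v_{6} + v_{7} = v_{2} ; sig = (5;(1))

Signatures (|P|; sorted positive RHS coefficients), sorted:
    (2;(1))
    (2;(1))
    (2;(1,1))
    (2;(1,1,1))
    (2;(1,1,1,2))
    (2;(1,1,2))
    (3;())
    (3;())
    (3;(1))
    (3;(1))
    (5;(1))


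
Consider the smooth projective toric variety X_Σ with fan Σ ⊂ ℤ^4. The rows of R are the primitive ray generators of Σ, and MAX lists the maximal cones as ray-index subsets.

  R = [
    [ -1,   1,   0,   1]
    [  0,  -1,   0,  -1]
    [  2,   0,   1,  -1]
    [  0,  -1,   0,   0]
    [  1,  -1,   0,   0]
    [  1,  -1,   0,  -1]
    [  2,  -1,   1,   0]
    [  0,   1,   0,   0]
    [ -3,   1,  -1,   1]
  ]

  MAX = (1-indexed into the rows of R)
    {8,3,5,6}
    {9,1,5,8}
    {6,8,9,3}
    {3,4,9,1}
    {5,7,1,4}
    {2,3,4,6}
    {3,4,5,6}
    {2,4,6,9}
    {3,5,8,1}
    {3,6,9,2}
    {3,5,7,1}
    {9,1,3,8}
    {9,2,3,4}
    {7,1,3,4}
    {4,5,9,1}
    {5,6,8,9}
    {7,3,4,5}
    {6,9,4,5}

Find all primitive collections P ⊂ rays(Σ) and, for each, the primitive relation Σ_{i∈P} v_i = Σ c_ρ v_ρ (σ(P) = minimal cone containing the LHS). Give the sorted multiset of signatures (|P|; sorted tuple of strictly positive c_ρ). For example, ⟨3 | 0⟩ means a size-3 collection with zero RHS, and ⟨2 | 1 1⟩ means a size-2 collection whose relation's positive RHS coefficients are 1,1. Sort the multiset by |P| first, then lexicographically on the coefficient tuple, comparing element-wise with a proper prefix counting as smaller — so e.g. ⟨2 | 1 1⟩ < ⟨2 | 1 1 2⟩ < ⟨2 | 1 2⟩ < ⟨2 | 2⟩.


Primitive collections (12):

  {1,6}:  v_{1} + v_{6} = 0 — sig = ⟨2 | 0⟩
  {4,8}:  v_{4} + v_{8} = 0 — sig = ⟨2 | 0⟩
  {2,5}:  v_{2} + v_{5} = v_{4} + v_{6} — sig = ⟨2 | 1 1⟩
  {7,9}:  v_{7} + v_{9} = v_{1} + v_{4} — sig = ⟨2 | 1 1⟩
  {1,2}:  v_{1} + v_{2} = v_{3} + v_{4} + v_{9} — sig = ⟨2 | 1 1 1⟩
  {2,8}:  v_{2} + v_{8} = v_{3} + v_{6} + v_{9} — sig = ⟨2 | 1 1 1⟩
  {6,7}:  v_{6} + v_{7} = v_{3} + v_{4} + v_{5} — sig = ⟨2 | 1 1 1⟩
  {7,8}:  v_{7} + v_{8} = v_{1} + v_{3} + v_{5} — sig = ⟨2 | 1 1 1⟩
  {2,7}:  v_{2} + v_{7} = v_{3} + 2·v_{4} — sig = ⟨2 | 1 2⟩
  {3,5,9}:  v_{3} + v_{5} + v_{9} = 0 — sig = ⟨3 | 0⟩
  {1,3,4,5}:  v_{1} + v_{3} + v_{4} + v_{5} = v_{7} — sig = ⟨4 | 1⟩
  {3,4,6,9}:  v_{3} + v_{4} + v_{6} + v_{9} = v_{2} — sig = ⟨4 | 1⟩

so the primitive-relation signature multiset is
    |P|=2: 9 collections, coeffs (), (), (1,1), (1,1), (1,1,1), (1,1,1), (1,1,1), (1,1,1), (1,2)
    |P|=3: 1 collection, coeffs ()
    |P|=4: 2 collections, coeffs (1), (1)


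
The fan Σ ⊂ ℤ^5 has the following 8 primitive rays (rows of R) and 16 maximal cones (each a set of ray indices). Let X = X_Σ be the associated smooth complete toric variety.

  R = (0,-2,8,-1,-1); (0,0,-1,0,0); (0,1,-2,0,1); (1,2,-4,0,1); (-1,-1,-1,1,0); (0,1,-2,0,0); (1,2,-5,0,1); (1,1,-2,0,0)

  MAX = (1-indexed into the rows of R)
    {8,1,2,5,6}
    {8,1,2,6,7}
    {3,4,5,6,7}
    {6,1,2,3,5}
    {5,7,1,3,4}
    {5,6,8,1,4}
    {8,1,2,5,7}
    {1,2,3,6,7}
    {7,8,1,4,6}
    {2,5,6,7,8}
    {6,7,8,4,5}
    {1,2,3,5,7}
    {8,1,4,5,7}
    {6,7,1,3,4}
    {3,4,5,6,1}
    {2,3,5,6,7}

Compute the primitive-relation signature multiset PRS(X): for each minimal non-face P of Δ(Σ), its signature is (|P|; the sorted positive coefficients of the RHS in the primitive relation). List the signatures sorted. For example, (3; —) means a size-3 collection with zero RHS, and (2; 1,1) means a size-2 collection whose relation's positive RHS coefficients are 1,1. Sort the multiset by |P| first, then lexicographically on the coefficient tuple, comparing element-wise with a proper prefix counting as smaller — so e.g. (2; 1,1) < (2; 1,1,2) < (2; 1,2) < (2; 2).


Primitive collections (3):

  P = {2,4}:  v_{2} + v_{4} = v_{7}  →  sig = (2; 1)
  P = {3,8}:  v_{3} + v_{8} = v_{4}  →  sig = (2; 1)
  P = {1,5,6,7}:  v_{1} + v_{5} + v_{6} + v_{7} = 0  →  sig = (4; —)

so the primitive-relation signature multiset is
    |P|=2: 2 collections, coeffs (1), (1)
    |P|=4: 1 collection, coeffs ()


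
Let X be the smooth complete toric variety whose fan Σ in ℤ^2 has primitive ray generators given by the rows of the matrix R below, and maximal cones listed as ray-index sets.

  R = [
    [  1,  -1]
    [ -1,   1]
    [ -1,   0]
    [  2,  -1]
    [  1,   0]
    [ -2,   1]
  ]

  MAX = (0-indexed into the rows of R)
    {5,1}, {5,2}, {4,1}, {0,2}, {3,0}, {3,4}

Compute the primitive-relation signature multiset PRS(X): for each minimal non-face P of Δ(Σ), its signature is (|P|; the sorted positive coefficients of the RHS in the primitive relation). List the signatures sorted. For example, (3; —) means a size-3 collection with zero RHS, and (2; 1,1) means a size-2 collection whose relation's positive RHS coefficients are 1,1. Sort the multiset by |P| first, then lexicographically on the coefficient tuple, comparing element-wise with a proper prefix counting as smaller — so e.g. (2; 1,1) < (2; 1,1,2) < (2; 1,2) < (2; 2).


Σ has 9 primitive collections:

  P = {0,1}:  v_{0} + v_{1} = 0  ⟹  sig = (2; —)
  P = {2,4}:  v_{2} + v_{4} = 0  ⟹  sig = (2; —)
  P = {3,5}:  v_{3} + v_{5} = 0  ⟹  sig = (2; —)
  P = {0,4}:  v_{0} + v_{4} = v_{3}  ⟹  sig = (2; 1)
  P = {0,5}:  v_{0} + v_{5} = v_{2}  ⟹  sig = (2; 1)
  P = {1,2}:  v_{1} + v_{2} = v_{5}  ⟹  sig = (2; 1)
  P = {1,3}:  v_{1} + v_{3} = v_{4}  ⟹  sig = (2; 1)
  P = {2,3}:  v_{2} + v_{3} = v_{0}  ⟹  sig = (2; 1)
  P = {4,5}:  v_{4} + v_{5} = v_{1}  ⟹  sig = (2; 1)

Signatures (|P|; sorted positive RHS coefficients), sorted:
[(2; —), (2; —), (2; —), (2; 1), (2; 1), (2; 1), (2; 1), (2; 1), (2; 1)]


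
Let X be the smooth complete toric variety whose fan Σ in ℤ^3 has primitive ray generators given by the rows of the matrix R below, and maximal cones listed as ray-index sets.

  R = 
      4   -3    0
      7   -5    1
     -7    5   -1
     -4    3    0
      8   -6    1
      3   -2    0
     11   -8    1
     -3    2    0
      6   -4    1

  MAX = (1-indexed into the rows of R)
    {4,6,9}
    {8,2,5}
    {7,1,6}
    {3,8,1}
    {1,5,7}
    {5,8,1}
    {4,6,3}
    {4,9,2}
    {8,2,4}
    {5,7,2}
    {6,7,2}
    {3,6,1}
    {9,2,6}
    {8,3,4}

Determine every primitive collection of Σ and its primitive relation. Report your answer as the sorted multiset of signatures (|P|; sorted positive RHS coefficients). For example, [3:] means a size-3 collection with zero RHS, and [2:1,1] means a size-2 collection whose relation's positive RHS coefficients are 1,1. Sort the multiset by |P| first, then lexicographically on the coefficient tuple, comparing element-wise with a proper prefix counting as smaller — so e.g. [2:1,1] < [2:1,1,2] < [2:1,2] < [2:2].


|primitive collections| = 16. Relations:

  P = {1,4}:  v_{1} + v_{4} = 0  so sig = [2:]
  P = {2,3}:  v_{2} + v_{3} = 0  so sig = [2:]
  P = {6,8}:  v_{6} + v_{8} = 0  so sig = [2:]
  P = {1,2}:  v_{1} + v_{2} = v_{7}  so sig = [2:1]
  P = {3,7}:  v_{3} + v_{7} = v_{1}  so sig = [2:1]
  P = {4,7}:  v_{4} + v_{7} = v_{2}  so sig = [2:1]
  P = {5,6}:  v_{5} + v_{6} = v_{7}  so sig = [2:1]
  P = {7,8}:  v_{7} + v_{8} = v_{5}  so sig = [2:1]
  P = {1,9}:  v_{1} + v_{9} = v_{2} + v_{6}  so sig = [2:1,1]
  P = {3,5}:  v_{3} + v_{5} = v_{1} + v_{8}  so sig = [2:1,1]
  P = {3,9}:  v_{3} + v_{9} = v_{4} + v_{6}  so sig = [2:1,1]
  P = {4,5}:  v_{4} + v_{5} = v_{2} + v_{8}  so sig = [2:1,1]
  P = {8,9}:  v_{8} + v_{9} = v_{2} + v_{4}  so sig = [2:1,1]
  P = {7,9}:  v_{7} + v_{9} = 2·v_{2} + v_{6}  so sig = [2:1,2]
  P = {5,9}:  v_{5} + v_{9} = 2·v_{2}  so sig = [2:2]
  P = {2,4,6}:  v_{2} + v_{4} + v_{6} = v_{9}  so sig = [3:1]

Sorted signature multiset PRS(X):
[[2:], [2:], [2:], [2:1], [2:1], [2:1], [2:1], [2:1], [2:1,1], [2:1,1], [2:1,1], [2:1,1], [2:1,1], [2:1,2], [2:2], [3:1]]


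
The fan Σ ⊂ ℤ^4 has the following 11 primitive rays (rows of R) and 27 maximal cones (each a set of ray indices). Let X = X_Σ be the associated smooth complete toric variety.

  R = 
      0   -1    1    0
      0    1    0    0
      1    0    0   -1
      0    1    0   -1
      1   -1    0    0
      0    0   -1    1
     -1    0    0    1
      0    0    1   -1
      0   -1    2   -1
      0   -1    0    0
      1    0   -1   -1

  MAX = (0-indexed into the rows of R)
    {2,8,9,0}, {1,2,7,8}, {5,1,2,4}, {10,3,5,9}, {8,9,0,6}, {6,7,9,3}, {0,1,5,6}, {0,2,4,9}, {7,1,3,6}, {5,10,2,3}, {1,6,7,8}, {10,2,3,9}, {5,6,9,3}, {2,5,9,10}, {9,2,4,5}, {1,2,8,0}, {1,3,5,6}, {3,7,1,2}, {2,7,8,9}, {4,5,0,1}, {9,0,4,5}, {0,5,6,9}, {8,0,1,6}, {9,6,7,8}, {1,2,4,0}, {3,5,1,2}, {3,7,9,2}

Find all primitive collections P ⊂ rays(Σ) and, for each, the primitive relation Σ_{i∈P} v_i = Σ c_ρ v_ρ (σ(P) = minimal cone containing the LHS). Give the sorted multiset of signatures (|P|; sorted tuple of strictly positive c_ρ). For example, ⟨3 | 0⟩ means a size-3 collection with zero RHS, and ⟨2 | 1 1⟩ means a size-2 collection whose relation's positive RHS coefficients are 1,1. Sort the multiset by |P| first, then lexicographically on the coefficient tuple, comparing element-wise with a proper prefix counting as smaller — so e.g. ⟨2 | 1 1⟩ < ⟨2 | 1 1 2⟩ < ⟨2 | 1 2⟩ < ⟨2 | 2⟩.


19 minimal non-faces of Δ(Σ) (on 11 rays):

  P={1,9}:  v_{1} + v_{9} = 0  →  sig = ⟨2 | 0⟩
  P={2,6}:  v_{2} + v_{6} = 0  →  sig = ⟨2 | 0⟩
  P={5,7}:  v_{5} + v_{7} = 0  →  sig = ⟨2 | 0⟩
  P={0,3}:  v_{0} + v_{3} = v_{7}  →  sig = ⟨2 | 1⟩
  P={0,7}:  v_{0} + v_{7} = v_{8}  →  sig = ⟨2 | 1⟩
  P={3,4}:  v_{3} + v_{4} = v_{2}  →  sig = ⟨2 | 1⟩
  P={5,8}:  v_{5} + v_{8} = v_{0}  →  sig = ⟨2 | 1⟩
  P={0,10}:  v_{0} + v_{10} = v_{2} + v_{9}  →  sig = ⟨2 | 1 1⟩
  P={4,6}:  v_{4} + v_{6} = v_{0} + v_{5}  →  sig = ⟨2 | 1 1⟩
  P={4,7}:  v_{4} + v_{7} = v_{0} + v_{2}  →  sig = ⟨2 | 1 1⟩
  P={1,10}:  v_{1} + v_{10} = v_{2} + v_{3} + v_{5}  →  sig = ⟨2 | 1 1 1⟩
  P={6,10}:  v_{6} + v_{10} = v_{3} + v_{5} + v_{9}  →  sig = ⟨2 | 1 1 1⟩
  P={7,10}:  v_{7} + v_{10} = v_{2} + v_{3} + v_{9}  →  sig = ⟨2 | 1 1 1⟩
  P={8,10}:  v_{8} + v_{10} = v_{2} + v_{7} + v_{9}  →  sig = ⟨2 | 1 1 1⟩
  P={4,10}:  v_{4} + v_{10} = 2·v_{2} + v_{5} + v_{9}  →  sig = ⟨2 | 1 1 2⟩
  P={4,8}:  v_{4} + v_{8} = 2·v_{0} + v_{2}  →  sig = ⟨2 | 1 2⟩
  P={3,8}:  v_{3} + v_{8} = 2·v_{7}  →  sig = ⟨2 | 2⟩
  P={0,2,5}:  v_{0} + v_{2} + v_{5} = v_{4}  →  sig = ⟨3 | 1⟩
  P={2,3,5,9}:  v_{2} + v_{3} + v_{5} + v_{9} = v_{10}  →  sig = ⟨4 | 1⟩

so the primitive-relation signature multiset is
    ⟨2 | 0⟩
    ⟨2 | 0⟩
    ⟨2 | 0⟩
    ⟨2 | 1⟩
    ⟨2 | 1⟩
    ⟨2 | 1⟩
    ⟨2 | 1⟩
    ⟨2 | 1 1⟩
    ⟨2 | 1 1⟩
    ⟨2 | 1 1⟩
    ⟨2 | 1 1 1⟩
    ⟨2 | 1 1 1⟩
    ⟨2 | 1 1 1⟩
    ⟨2 | 1 1 1⟩
    ⟨2 | 1 1 2⟩
    ⟨2 | 1 2⟩
    ⟨2 | 2⟩
    ⟨3 | 1⟩
    ⟨4 | 1⟩


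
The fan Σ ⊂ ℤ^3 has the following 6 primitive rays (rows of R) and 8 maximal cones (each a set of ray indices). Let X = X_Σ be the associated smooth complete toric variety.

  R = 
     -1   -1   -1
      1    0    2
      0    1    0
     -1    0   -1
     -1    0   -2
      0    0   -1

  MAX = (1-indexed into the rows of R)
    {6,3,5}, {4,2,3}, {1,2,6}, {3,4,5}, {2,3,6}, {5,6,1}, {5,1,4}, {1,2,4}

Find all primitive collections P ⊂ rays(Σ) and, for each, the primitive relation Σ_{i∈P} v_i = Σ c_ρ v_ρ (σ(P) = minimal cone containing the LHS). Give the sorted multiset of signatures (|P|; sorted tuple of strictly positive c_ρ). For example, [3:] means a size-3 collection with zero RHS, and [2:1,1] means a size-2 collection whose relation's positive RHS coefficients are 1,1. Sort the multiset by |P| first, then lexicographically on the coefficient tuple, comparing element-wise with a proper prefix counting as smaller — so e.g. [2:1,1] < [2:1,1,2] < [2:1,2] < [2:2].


Σ has 3 primitive collections:

  P={2,5}:  v_{2} + v_{5} = 0  so sig = [2:]
  P={1,3}:  v_{1} + v_{3} = v_{4}  so sig = [2:1]
  P={4,6}:  v_{4} + v_{6} = v_{5}  so sig = [2:1]

so the primitive-relation signature multiset is
[[2:], [2:1], [2:1]]


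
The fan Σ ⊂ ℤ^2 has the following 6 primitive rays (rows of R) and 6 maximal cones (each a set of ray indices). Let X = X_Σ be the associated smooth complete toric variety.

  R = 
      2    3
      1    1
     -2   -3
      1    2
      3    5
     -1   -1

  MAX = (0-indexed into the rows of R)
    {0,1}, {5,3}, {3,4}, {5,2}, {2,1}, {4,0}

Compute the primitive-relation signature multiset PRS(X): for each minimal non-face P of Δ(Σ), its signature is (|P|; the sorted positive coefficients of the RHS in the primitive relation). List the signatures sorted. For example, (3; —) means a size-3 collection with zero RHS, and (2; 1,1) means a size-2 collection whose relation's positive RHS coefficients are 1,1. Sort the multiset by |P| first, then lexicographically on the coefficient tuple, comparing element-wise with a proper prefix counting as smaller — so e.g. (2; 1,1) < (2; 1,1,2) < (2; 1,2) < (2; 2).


Δ(Σ) — 6 vertices, 9 min non-faces:

  P={0,2}:  v_{0} + v_{2} = 0  ⟹  sig = (2; —)
  P={1,5}:  v_{1} + v_{5} = 0  ⟹  sig = (2; —)
  P={0,3}:  v_{0} + v_{3} = v_{4}  ⟹  sig = (2; 1)
  P={0,5}:  v_{0} + v_{5} = v_{3}  ⟹  sig = (2; 1)
  P={1,3}:  v_{1} + v_{3} = v_{0}  ⟹  sig = (2; 1)
  P={2,3}:  v_{2} + v_{3} = v_{5}  ⟹  sig = (2; 1)
  P={2,4}:  v_{2} + v_{4} = v_{3}  ⟹  sig = (2; 1)
  P={1,4}:  v_{1} + v_{4} = 2·v_{0}  ⟹  sig = (2; 2)
  P={4,5}:  v_{4} + v_{5} = 2·v_{3}  ⟹  sig = (2; 2)

Hence PRS(X_Σ) =
    |P|=2: 9 collections, coeffs (), (), (1), (1), (1), (1), (1), (2), (2)


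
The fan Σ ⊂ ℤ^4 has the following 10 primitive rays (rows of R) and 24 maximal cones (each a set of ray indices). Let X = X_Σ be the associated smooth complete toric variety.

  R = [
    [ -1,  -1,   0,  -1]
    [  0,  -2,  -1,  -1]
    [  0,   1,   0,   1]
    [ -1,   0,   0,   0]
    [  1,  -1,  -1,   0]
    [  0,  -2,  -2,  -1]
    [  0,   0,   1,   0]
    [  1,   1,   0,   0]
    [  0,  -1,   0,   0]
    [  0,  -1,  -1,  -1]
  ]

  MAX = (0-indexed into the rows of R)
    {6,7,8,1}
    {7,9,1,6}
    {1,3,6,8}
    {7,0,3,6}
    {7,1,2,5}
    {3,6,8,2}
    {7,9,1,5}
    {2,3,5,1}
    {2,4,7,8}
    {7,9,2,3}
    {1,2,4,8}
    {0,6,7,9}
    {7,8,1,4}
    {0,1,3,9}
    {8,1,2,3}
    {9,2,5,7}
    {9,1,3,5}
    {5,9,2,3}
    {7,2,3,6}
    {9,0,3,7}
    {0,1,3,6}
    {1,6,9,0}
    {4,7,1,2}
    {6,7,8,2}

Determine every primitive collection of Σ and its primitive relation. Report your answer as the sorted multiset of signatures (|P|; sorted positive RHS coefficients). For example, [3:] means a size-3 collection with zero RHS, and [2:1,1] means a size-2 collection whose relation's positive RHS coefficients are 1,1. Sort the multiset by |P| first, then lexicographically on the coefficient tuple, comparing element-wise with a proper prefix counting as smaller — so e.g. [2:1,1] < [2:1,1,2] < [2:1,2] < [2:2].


20 minimal non-faces of Δ(Σ) (on 10 rays):

  P={0,2}:  v_{0} + v_{2} = v_{3} — sig = [2:1]
  P={0,4}:  v_{0} + v_{4} = v_{1} — sig = [2:1]
  P={5,6}:  v_{5} + v_{6} = v_{1} — sig = [2:1]
  P={8,9}:  v_{8} + v_{9} = v_{1} — sig = [2:1]
  P={3,4}:  v_{3} + v_{4} = v_{1} + v_{2} — sig = [2:1,1]
  P={0,5}:  v_{0} + v_{5} = v_{1} + v_{3} + v_{9} — sig = [2:1,1,1]
  P={0,8}:  v_{0} + v_{8} = v_{1} + v_{3} + v_{6} — sig = [2:1,1,1]
  P={4,9}:  v_{4} + v_{9} = 2·v_{1} + v_{2} + v_{7} — sig = [2:1,1,2]
  P={4,6}:  v_{4} + v_{6} = v_{7} + 2·v_{8} — sig = [2:1,2]
  P={5,8}:  v_{5} + v_{8} = 2·v_{1} + v_{2} — sig = [2:1,2]
  P={4,5}:  v_{4} + v_{5} = 3·v_{1} + 2·v_{2} + v_{7} — sig = [2:1,2,3]
  P={2,6,9}:  v_{2} + v_{6} + v_{9} = 0 — sig = [3:]
  P={3,7,8}:  v_{3} + v_{7} + v_{8} = 0 — sig = [3:]
  P={1,2,6}:  v_{1} + v_{2} + v_{6} = v_{8} — sig = [3:1]
  P={1,2,9}:  v_{1} + v_{2} + v_{9} = v_{5} — sig = [3:1]
  P={1,3,7}:  v_{1} + v_{3} + v_{7} = v_{9} — sig = [3:1]
  P={3,6,9}:  v_{3} + v_{6} + v_{9} = v_{0} — sig = [3:1]
  P={0,1,7}:  v_{0} + v_{1} + v_{7} = v_{6} + 2·v_{9} — sig = [3:1,2]
  P={3,5,7}:  v_{3} + v_{5} + v_{7} = v_{2} + 2·v_{9} — sig = [3:1,2]
  P={1,2,7,8}:  v_{1} + v_{2} + v_{7} + v_{8} = v_{4} — sig = [4:1]

Hence PRS(X_Σ) =
{ [2:1] ×4,  [2:1,1],  [2:1,1,1] ×2,  [2:1,1,2],  [2:1,2] ×2,  [2:1,2,3],  [3:] ×2,  [3:1] ×4,  [3:1,2] ×2,  [4:1] }


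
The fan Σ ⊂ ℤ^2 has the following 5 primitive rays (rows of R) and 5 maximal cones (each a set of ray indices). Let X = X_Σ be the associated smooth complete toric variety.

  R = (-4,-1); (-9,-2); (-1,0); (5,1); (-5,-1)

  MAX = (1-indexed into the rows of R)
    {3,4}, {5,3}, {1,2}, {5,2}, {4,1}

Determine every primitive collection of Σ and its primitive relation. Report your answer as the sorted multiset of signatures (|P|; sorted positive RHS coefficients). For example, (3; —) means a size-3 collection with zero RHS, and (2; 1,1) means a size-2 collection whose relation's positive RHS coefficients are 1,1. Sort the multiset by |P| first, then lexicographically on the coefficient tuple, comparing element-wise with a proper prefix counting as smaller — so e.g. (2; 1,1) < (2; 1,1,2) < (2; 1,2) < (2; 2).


5 collections generate NE(X_Σ); each relation:

  {4,5}:  v_{4} + v_{5} = 0 ; sig = (2; —)
  {1,3}:  v_{1} + v_{3} = v_{5} ; sig = (2; 1)
  {1,5}:  v_{1} + v_{5} = v_{2} ; sig = (2; 1)
  {2,4}:  v_{2} + v_{4} = v_{1} ; sig = (2; 1)
  {2,3}:  v_{2} + v_{3} = 2·v_{5} ; sig = (2; 2)

Signatures (|P|; sorted positive RHS coefficients), sorted:
    |P|=2: 5 collections, coeffs (), (1), (1), (1), (2)


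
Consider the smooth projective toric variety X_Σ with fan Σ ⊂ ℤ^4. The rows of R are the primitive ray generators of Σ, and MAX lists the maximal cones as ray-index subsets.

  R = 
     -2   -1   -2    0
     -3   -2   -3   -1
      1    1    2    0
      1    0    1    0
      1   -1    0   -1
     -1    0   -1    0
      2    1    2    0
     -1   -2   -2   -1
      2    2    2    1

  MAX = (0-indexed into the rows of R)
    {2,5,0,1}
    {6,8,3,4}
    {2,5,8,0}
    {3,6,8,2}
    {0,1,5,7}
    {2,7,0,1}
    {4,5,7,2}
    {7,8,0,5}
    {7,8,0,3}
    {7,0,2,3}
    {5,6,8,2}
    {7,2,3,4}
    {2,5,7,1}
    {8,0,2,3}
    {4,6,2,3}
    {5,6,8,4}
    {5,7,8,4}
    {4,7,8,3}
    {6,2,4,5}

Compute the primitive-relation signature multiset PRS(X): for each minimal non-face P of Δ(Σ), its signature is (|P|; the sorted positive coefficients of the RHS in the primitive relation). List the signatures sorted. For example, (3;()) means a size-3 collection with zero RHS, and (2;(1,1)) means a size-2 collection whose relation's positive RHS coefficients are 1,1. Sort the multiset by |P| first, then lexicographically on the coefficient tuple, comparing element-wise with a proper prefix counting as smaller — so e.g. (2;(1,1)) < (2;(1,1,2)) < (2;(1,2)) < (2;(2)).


Δ(Σ) — 9 vertices, 11 min non-faces:

  • {0,6}:  v_{0} + v_{6} = 0 — sig = (2;())
  • {3,5}:  v_{3} + v_{5} = 0 — sig = (2;())
  • {0,4}:  v_{0} + v_{4} = v_{7} — sig = (2;(1))
  • {1,8}:  v_{1} + v_{8} = v_{5} — sig = (2;(1))
  • {6,7}:  v_{6} + v_{7} = v_{4} — sig = (2;(1))
  • {1,3}:  v_{1} + v_{3} = v_{0} + v_{2} + v_{7} — sig = (2;(1,1,1))
  • {1,6}:  v_{1} + v_{6} = v_{2} + v_{5} + v_{7} — sig = (2;(1,1,1))
  • {1,4}:  v_{1} + v_{4} = v_{2} + v_{5} + 2·v_{7} — sig = (2;(1,1,2))
  • {2,7,8}:  v_{2} + v_{7} + v_{8} = v_{6} — sig = (3;(1))
  • {2,4,8}:  v_{2} + v_{4} + v_{8} = 2·v_{6} — sig = (3;(2))
  • {0,2,5,7}:  v_{0} + v_{2} + v_{5} + v_{7} = v_{1} — sig = (4;(1))

so the primitive-relation signature multiset is
    (2;())
    (2;())
    (2;(1))
    (2;(1))
    (2;(1))
    (2;(1,1,1))
    (2;(1,1,1))
    (2;(1,1,2))
    (3;(1))
    (3;(2))
    (4;(1))


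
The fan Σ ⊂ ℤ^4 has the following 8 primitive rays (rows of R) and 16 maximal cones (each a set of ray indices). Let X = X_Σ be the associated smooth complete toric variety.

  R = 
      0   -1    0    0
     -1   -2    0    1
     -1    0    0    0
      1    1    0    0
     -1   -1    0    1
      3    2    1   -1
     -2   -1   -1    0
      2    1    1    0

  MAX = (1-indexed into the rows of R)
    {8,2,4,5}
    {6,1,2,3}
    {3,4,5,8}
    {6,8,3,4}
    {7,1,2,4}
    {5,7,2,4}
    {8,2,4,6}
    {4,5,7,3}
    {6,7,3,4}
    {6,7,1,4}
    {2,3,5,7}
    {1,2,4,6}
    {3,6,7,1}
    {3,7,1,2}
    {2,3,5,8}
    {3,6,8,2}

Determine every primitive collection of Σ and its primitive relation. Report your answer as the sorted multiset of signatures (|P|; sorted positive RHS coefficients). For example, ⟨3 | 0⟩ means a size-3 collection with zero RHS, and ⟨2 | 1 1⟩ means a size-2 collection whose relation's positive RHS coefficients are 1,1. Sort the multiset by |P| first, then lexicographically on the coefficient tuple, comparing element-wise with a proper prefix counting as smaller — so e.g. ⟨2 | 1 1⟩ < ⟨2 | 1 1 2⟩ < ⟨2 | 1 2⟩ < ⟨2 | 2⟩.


Δ(Σ) — 8 vertices, 7 min non-faces:

  P = {7,8}:  v_{7} + v_{8} = 0  ⇒ sig = ⟨2 | 0⟩
  P = {1,5}:  v_{1} + v_{5} = v_{2}  ⇒ sig = ⟨2 | 1⟩
  P = {5,6}:  v_{5} + v_{6} = v_{8}  ⇒ sig = ⟨2 | 1⟩
  P = {1,8}:  v_{1} + v_{8} = v_{2} + v_{6}  ⇒ sig = ⟨2 | 1 1⟩
  P = {1,3,4}:  v_{1} + v_{3} + v_{4} = 0  ⇒ sig = ⟨3 | 0⟩
  P = {2,3,4}:  v_{2} + v_{3} + v_{4} = v_{5}  ⇒ sig = ⟨3 | 1⟩
  P = {2,6,7}:  v_{2} + v_{6} + v_{7} = v_{1}  ⇒ sig = ⟨3 | 1⟩

Hence PRS(X_Σ) =
    |P|=2: 4 collections, coeffs (), (1), (1), (1,1)
    |P|=3: 3 collections, coeffs (), (1), (1)


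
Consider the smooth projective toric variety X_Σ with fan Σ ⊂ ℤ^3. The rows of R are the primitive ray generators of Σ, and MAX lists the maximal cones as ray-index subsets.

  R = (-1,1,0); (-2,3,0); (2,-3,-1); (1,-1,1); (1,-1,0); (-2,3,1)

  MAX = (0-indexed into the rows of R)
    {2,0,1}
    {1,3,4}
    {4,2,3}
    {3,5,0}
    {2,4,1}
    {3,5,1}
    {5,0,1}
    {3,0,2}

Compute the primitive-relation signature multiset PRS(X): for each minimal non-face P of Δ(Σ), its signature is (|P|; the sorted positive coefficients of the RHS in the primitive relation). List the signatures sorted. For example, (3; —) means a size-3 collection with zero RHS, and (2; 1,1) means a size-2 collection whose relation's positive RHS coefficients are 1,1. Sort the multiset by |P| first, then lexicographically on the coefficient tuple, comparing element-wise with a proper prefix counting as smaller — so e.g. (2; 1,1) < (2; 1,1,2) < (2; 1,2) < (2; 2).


5 collections generate NE(X_Σ); each relation:

  • {0,4}:  v_{0} + v_{4} = 0 — sig = (2; —)
  • {2,5}:  v_{2} + v_{5} = 0 — sig = (2; —)
  • {4,5}:  v_{4} + v_{5} = v_{1} + v_{3} — sig = (2; 1,1)
  • {0,1,3}:  v_{0} + v_{1} + v_{3} = v_{5} — sig = (3; 1)
  • {1,2,3}:  v_{1} + v_{2} + v_{3} = v_{4} — sig = (3; 1)

Hence PRS(X_Σ) =
    |P|=2: 3 collections, coeffs (), (), (1,1)
    |P|=3: 2 collections, coeffs (1), (1)


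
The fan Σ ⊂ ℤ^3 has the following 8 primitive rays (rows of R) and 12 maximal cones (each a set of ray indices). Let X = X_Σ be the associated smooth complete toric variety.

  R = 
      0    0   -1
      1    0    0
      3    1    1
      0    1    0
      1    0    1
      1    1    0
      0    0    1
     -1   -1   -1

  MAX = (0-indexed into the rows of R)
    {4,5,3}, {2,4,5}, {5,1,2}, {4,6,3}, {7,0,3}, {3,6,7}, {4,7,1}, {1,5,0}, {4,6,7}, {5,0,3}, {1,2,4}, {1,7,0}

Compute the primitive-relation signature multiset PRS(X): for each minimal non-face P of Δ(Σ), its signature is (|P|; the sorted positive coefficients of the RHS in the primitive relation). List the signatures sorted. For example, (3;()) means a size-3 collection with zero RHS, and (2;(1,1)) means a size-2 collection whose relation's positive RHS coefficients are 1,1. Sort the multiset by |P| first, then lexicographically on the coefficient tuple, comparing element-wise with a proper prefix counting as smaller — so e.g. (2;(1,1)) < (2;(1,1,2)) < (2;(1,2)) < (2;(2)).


Σ has 12 primitive collections:

  • {0,6}:  v_{0} + v_{6} = 0  so sig = (2;())
  • {0,4}:  v_{0} + v_{4} = v_{1}  so sig = (2;(1))
  • {1,3}:  v_{1} + v_{3} = v_{5}  so sig = (2;(1))
  • {1,6}:  v_{1} + v_{6} = v_{4}  so sig = (2;(1))
  • {5,7}:  v_{5} + v_{7} = v_{0}  so sig = (2;(1))
  • {5,6}:  v_{5} + v_{6} = v_{3} + v_{4}  so sig = (2;(1,1))
  • {0,2}:  v_{0} + v_{2} = 2·v_{1} + v_{5}  so sig = (2;(1,2))
  • {2,3}:  v_{2} + v_{3} = v_{4} + 2·v_{5}  so sig = (2;(1,2))
  • {2,6}:  v_{2} + v_{6} = 2·v_{4} + v_{5}  so sig = (2;(1,2))
  • {2,7}:  v_{2} + v_{7} = 2·v_{1}  so sig = (2;(2))
  • {3,4,7}:  v_{3} + v_{4} + v_{7} = 0  so sig = (3;())
  • {1,4,5}:  v_{1} + v_{4} + v_{5} = v_{2}  so sig = (3;(1))

Hence PRS(X_Σ) =
{ (2;()),  (2;(1)) ×4,  (2;(1,1)),  (2;(1,2)) ×3,  (2;(2)),  (3;()),  (3;(1)) }
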